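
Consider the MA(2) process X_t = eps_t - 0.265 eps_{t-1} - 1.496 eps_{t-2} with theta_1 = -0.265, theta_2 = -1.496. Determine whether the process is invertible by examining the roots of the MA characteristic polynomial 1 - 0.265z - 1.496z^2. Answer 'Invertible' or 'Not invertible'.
\text{Not invertible}

The MA(q) characteristic polynomial is P(z) = 1 - 0.265z - 1.496z^2.
Invertibility requires all roots to lie outside the unit circle, i.e. |z| > 1 for every root.
Set 1 + (-0.265) z + (-1.496) z^2 = 0, i.e. a z^2 + b z + c = 0 with a = -1.496, b = -0.265, c = 1.
Discriminant D = b^2 - 4ac = (-0.265)^2 - 4*(-1.496)*1 = 0.070225 - (-5.984) = 6.054225.
D >= 0, so the roots are real: z = (-b +/- sqrt(D)) / (2a) = (0.265 +/- 2.460533) / (-2.992).
  z_1 = (0.265 + 2.460533) / (-2.992) = -0.9109,   |z_1| = 0.9109.
  z_2 = (0.265 - 2.460533) / (-2.992) = 0.7338,   |z_2| = 0.7338.
Moduli of all roots: 0.9109, 0.7338.
All moduli strictly greater than 1? No.
Verdict: Not invertible.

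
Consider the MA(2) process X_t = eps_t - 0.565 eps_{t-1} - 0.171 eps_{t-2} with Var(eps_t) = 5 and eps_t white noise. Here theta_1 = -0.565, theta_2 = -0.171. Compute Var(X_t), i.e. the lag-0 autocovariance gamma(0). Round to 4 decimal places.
\gamma(0) = 6.7423

For an MA(q) process X_t = eps_t + sum_i theta_i eps_{t-i} with
Var(eps_t) = sigma^2, the variance is
  gamma(0) = sigma^2 * (1 + sum_i theta_i^2).
  sum_i theta_i^2 = (-0.565)^2 + (-0.171)^2 = 0.319225 + 0.029241 = 0.348466.
  gamma(0) = 5 * (1 + 0.348466) = 5 * 1.348466 = 6.74233, which rounds to 6.7423.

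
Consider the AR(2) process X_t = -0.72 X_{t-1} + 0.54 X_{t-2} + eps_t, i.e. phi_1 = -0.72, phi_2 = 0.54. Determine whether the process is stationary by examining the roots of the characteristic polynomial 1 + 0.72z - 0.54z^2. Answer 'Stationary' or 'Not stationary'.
\text{Not stationary}

The AR(p) characteristic polynomial is P(z) = 1 + 0.72z - 0.54z^2.
Stationarity requires all roots to lie outside the unit circle, i.e. |z| > 1 for every root.
Set 1 + (0.72) z + (-0.54) z^2 = 0, i.e. a z^2 + b z + c = 0 with a = -0.54, b = 0.72, c = 1.
Discriminant D = b^2 - 4ac = (0.72)^2 - 4*(-0.54)*1 = 0.5184 - (-2.16) = 2.6784.
D >= 0, so the roots are real: z = (-b +/- sqrt(D)) / (2a) = (-0.72 +/- 1.636582) / (-1.08).
  z_1 = (-0.72 + 1.636582) / (-1.08) = -0.8487,   |z_1| = 0.8487.
  z_2 = (-0.72 - 1.636582) / (-1.08) = 2.182,   |z_2| = 2.182.
Moduli of all roots: 0.8487, 2.1820.
All moduli strictly greater than 1? No.
Verdict: Not stationary.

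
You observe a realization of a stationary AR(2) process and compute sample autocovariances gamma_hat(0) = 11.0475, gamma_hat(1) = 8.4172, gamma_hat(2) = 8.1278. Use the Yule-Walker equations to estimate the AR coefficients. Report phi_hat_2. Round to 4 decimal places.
\hat\phi_{2} = 0.3700

The Yule-Walker equations for an AR(p) process read, in matrix form,
  Gamma_p phi = r_p,   with   (Gamma_p)_{ij} = gamma(|i - j|),
                       (r_p)_i = gamma(i),   i,j = 1..p.
Substitute the sample gammas (Toeplitz matrix and right-hand side of size 2):
  Gamma_p = [[11.0475, 8.4172], [8.4172, 11.0475]]
  r_p     = [8.4172, 8.1278]
Written out:
  11.0475 phi_1 + 8.4172 phi_2 = 8.4172
  8.4172 phi_1 + 11.0475 phi_2 = 8.1278
Solve by Cramer's rule:
  det = gamma(0)^2 - gamma(1)^2 = (11.0475)^2 - (8.4172)^2 = 122.04725625 - 70.84925584 = 51.19800041
  phi_hat_1 = [gamma(1) gamma(0) - gamma(1) gamma(2)] / det = [(8.4172)(11.0475) - (8.4172)(8.1278)] / 51.19800041 = 24.57569884 / 51.19800041 = 0.48
  phi_hat_2 = [gamma(0) gamma(2) - gamma(1)^2] / det = [(11.0475)(8.1278) - (8.4172)^2] / 51.19800041 = 18.94261466 / 51.19800041 = 0.37
So phi_hat = [0.4800, 0.3700].
Therefore phi_hat_2 = 0.3700.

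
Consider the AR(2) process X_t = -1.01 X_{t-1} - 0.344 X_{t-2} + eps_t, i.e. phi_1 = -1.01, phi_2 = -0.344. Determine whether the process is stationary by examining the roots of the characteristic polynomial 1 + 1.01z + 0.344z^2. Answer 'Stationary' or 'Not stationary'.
\text{Stationary}

The AR(p) characteristic polynomial is P(z) = 1 + 1.01z + 0.344z^2.
Stationarity requires all roots to lie outside the unit circle, i.e. |z| > 1 for every root.
Set 1 + (1.01) z + (0.344) z^2 = 0, i.e. a z^2 + b z + c = 0 with a = 0.344, b = 1.01, c = 1.
Discriminant D = b^2 - 4ac = (1.01)^2 - 4*(0.344)*1 = 1.0201 - (1.376) = -0.3559.
D < 0, so the roots are the complex-conjugate pair z = (-b +/- i sqrt(-D)) / (2a) = -1.468 +/- 0.8671i.
For a conjugate pair |z|^2 = z * conj(z) = (product of roots) = c/a = 1/(0.344) = 2.906977, so |z| = sqrt(2.906977) = 1.705 for both roots.
Moduli of all roots: 1.7050, 1.7050.
All moduli strictly greater than 1? Yes.
Verdict: Stationary.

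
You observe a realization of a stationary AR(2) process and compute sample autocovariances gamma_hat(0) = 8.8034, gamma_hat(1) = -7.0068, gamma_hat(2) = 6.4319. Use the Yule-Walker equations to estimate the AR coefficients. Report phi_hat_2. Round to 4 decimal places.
\hat\phi_{2} = 0.2650

The Yule-Walker equations for an AR(p) process read, in matrix form,
  Gamma_p phi = r_p,   with   (Gamma_p)_{ij} = gamma(|i - j|),
                       (r_p)_i = gamma(i),   i,j = 1..p.
Substitute the sample gammas (Toeplitz matrix and right-hand side of size 2):
  Gamma_p = [[8.8034, -7.0068], [-7.0068, 8.8034]]
  r_p     = [-7.0068, 6.4319]
Written out:
  8.8034 phi_1 - 7.0068 phi_2 = -7.0068
  -7.0068 phi_1 + 8.8034 phi_2 = 6.4319
Solve by Cramer's rule:
  det = gamma(0)^2 - gamma(1)^2 = (8.8034)^2 - (-7.0068)^2 = 77.49985156 - 49.09524624 = 28.40460532
  phi_hat_1 = [gamma(1) gamma(0) - gamma(1) gamma(2)] / det = [(-7.0068)(8.8034) - (-7.0068)(6.4319)] / 28.40460532 = -16.6166262 / 28.40460532 = -0.585
  phi_hat_2 = [gamma(0) gamma(2) - gamma(1)^2] / det = [(8.8034)(6.4319) - (-7.0068)^2] / 28.40460532 = 7.52734222 / 28.40460532 = 0.265
So phi_hat = [-0.5850, 0.2650].
Therefore phi_hat_2 = 0.2650.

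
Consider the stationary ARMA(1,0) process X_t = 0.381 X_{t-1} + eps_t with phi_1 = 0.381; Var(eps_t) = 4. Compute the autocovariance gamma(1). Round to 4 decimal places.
\gamma(1) = 1.7828

Multiply the model equation by X_{t-k} and take expectations. With theta_0 = psi_0 = 1 and psi_j the MA(infinity) weights, this gives
  gamma(k) - sum_i phi_i gamma(k-i) = c_k,
  c_k = sigma^2 * sum_{j=k..q} theta_j psi_{j-k}   (c_k = 0 for k > q),
using gamma(-m) = gamma(m).
Pure AR (q = 0): c_0 = sigma^2 = 4, c_k = 0 for k >= 1.
Equations for k = 0 and k = 1 (AR order 1):
  gamma(0) = phi_1 gamma(1) + c_0
  gamma(1) = phi_1 gamma(0) + c_1
Substituting the second into the first: gamma(0) (1 - phi_1^2) = c_0 + phi_1 c_1, so
  gamma(0) = c_0 / (1 - phi_1^2) = 4 / (1 - (0.381)^2) = 4 / 0.854839 = 4.679244.
  gamma(1) = phi_1 gamma(0) = (0.381)(4.679244) = 1.782792.
Therefore gamma(1) = 1.7828 (to 4 decimal places).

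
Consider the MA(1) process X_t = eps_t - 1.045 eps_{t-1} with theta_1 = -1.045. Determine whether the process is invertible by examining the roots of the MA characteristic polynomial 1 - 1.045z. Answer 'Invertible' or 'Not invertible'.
\text{Not invertible}

The MA(q) characteristic polynomial is P(z) = 1 - 1.045z.
Invertibility requires all roots to lie outside the unit circle, i.e. |z| > 1 for every root.
This is linear in z: 1 + (-1.045) z = 0  =>  z = -1/(-1.045) = 0.956938,  |z| = 0.956938.
Moduli of all roots: 0.9569.
All moduli strictly greater than 1? No.
Verdict: Not invertible.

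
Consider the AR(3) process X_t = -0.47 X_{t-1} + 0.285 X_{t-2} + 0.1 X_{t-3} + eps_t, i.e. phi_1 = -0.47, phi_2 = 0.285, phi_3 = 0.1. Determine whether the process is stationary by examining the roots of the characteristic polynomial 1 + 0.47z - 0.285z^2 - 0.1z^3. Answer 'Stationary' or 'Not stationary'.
\text{Stationary}

The AR(p) characteristic polynomial is P(z) = 1 + 0.47z - 0.285z^2 - 0.1z^3.
Stationarity requires all roots to lie outside the unit circle, i.e. |z| > 1 for every root.
Degree 3: look for a simple real root z0 first, then factor out (1 - z/z0) and solve the remaining quadratic.
Testing z0 = 2: P(2) = 1 + (0.47)(2) + (-0.285)(2)^2 + (-0.1)(2)^3
  = 1 + (0.94) + (-1.14) + (-0.8) = 0.  So z_0 = 2 is a root, |z_0| = 2.
Divide out the factor (1 - 0.5 z) = (1 - z/z0) (since 1/z0 = 0.5):
  P(z) = (1 - 0.5 z)(1 + (0.97) z + (0.2) z^2)
  [check: z-coef 0.97 - (0.5) = 0.47; z^2-coef 0.2 - (0.5)(0.97) = -0.285; z^3-coef -(0.5)(0.2) = -0.1.]
Remaining roots from the quadratic factor 1 + (0.97) z + (0.2) z^2:
  Set 1 + (0.97) z + (0.2) z^2 = 0, i.e. a z^2 + b z + c = 0 with a = 0.2, b = 0.97, c = 1.
  Discriminant D = b^2 - 4ac = (0.97)^2 - 4*(0.2)*1 = 0.9409 - (0.8) = 0.1409.
  D >= 0, so the roots are real: z = (-b +/- sqrt(D)) / (2a) = (-0.97 +/- 0.375366) / (0.4).
    z_1 = (-0.97 + 0.375366) / (0.4) = -1.4866,   |z_1| = 1.4866.
    z_2 = (-0.97 - 0.375366) / (0.4) = -3.3634,   |z_2| = 3.3634.
Moduli of all roots: 2.0000, 1.4866, 3.3634.
All moduli strictly greater than 1? Yes.
Verdict: Stationary.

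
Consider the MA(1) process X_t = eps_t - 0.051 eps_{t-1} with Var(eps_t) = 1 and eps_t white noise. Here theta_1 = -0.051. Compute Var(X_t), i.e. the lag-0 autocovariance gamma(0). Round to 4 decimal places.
\gamma(0) = 1.0026

For an MA(q) process X_t = eps_t + sum_i theta_i eps_{t-i} with
Var(eps_t) = sigma^2, the variance is
  gamma(0) = sigma^2 * (1 + sum_i theta_i^2).
  sum_i theta_i^2 = (-0.051)^2 = 0.002601.
  gamma(0) = 1 * (1 + 0.002601) = 1 * 1.002601 = 1.002601, which rounds to 1.0026.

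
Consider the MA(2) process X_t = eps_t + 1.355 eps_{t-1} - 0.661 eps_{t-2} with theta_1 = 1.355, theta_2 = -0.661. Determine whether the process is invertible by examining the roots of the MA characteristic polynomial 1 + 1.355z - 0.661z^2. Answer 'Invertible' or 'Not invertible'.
\text{Not invertible}

The MA(q) characteristic polynomial is P(z) = 1 + 1.355z - 0.661z^2.
Invertibility requires all roots to lie outside the unit circle, i.e. |z| > 1 for every root.
Set 1 + (1.355) z + (-0.661) z^2 = 0, i.e. a z^2 + b z + c = 0 with a = -0.661, b = 1.355, c = 1.
Discriminant D = b^2 - 4ac = (1.355)^2 - 4*(-0.661)*1 = 1.836025 - (-2.644) = 4.480025.
D >= 0, so the roots are real: z = (-b +/- sqrt(D)) / (2a) = (-1.355 +/- 2.116607) / (-1.322).
  z_1 = (-1.355 + 2.116607) / (-1.322) = -0.5761,   |z_1| = 0.5761.
  z_2 = (-1.355 - 2.116607) / (-1.322) = 2.626,   |z_2| = 2.626.
Moduli of all roots: 0.5761, 2.6260.
All moduli strictly greater than 1? No.
Verdict: Not invertible.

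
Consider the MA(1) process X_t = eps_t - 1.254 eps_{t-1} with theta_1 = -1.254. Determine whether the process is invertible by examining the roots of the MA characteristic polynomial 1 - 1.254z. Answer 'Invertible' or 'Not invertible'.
\text{Not invertible}

The MA(q) characteristic polynomial is P(z) = 1 - 1.254z.
Invertibility requires all roots to lie outside the unit circle, i.e. |z| > 1 for every root.
This is linear in z: 1 + (-1.254) z = 0  =>  z = -1/(-1.254) = 0.797448,  |z| = 0.797448.
Moduli of all roots: 0.7974.
All moduli strictly greater than 1? No.
Verdict: Not invertible.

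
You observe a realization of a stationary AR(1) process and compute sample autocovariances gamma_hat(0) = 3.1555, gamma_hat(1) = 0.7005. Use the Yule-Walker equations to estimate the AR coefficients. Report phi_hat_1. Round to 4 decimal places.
\hat\phi_{1} = 0.2220

The Yule-Walker equations for an AR(p) process read, in matrix form,
  Gamma_p phi = r_p,   with   (Gamma_p)_{ij} = gamma(|i - j|),
                       (r_p)_i = gamma(i),   i,j = 1..p.
Substitute the sample gammas (Toeplitz matrix and right-hand side of size 1):
  Gamma_p = [[3.1555]]
  r_p     = [0.7005]
With p = 1 this is the single equation gamma(0) phi_1 = gamma(1):
  phi_hat_1 = gamma(1) / gamma(0) = 0.7005 / 3.1555 = 0.2220.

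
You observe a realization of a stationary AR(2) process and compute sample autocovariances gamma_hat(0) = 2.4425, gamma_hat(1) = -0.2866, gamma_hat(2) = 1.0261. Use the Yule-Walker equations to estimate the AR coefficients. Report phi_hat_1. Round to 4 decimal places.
\hat\phi_{1} = -0.0690

The Yule-Walker equations for an AR(p) process read, in matrix form,
  Gamma_p phi = r_p,   with   (Gamma_p)_{ij} = gamma(|i - j|),
                       (r_p)_i = gamma(i),   i,j = 1..p.
Substitute the sample gammas (Toeplitz matrix and right-hand side of size 2):
  Gamma_p = [[2.4425, -0.2866], [-0.2866, 2.4425]]
  r_p     = [-0.2866, 1.0261]
Written out:
  2.4425 phi_1 - 0.2866 phi_2 = -0.2866
  -0.2866 phi_1 + 2.4425 phi_2 = 1.0261
Solve by Cramer's rule:
  det = gamma(0)^2 - gamma(1)^2 = (2.4425)^2 - (-0.2866)^2 = 5.96580625 - 0.08213956 = 5.88366669
  phi_hat_1 = [gamma(1) gamma(0) - gamma(1) gamma(2)] / det = [(-0.2866)(2.4425) - (-0.2866)(1.0261)] / 5.88366669 = -0.40594024 / 5.88366669 = -0.069
  phi_hat_2 = [gamma(0) gamma(2) - gamma(1)^2] / det = [(2.4425)(1.0261) - (-0.2866)^2] / 5.88366669 = 2.42410969 / 5.88366669 = 0.412
So phi_hat = [-0.0690, 0.4120].
Therefore phi_hat_1 = -0.0690.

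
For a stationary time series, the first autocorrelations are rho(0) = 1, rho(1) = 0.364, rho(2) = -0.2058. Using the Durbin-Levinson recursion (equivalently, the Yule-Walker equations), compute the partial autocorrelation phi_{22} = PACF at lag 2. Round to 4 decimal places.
\phi_{22} = -0.3900

The PACF at lag k is phi_{kk}, the last component of the solution
to the Yule-Walker system G_k phi = r_k where
  (G_k)_{ij} = rho(|i - j|), (r_k)_i = rho(i), i,j = 1..k.
Equivalently, Durbin-Levinson gives phi_{kk} iteratively:
  phi_{11} = rho(1)
  phi_{kk} = [rho(k) - sum_{j=1..k-1} phi_{k-1,j} rho(k-j)]
            / [1 - sum_{j=1..k-1} phi_{k-1,j} rho(j)],
  phi_{k,j} = phi_{k-1,j} - phi_{kk} phi_{k-1,k-j},  j = 1..k-1.
Step k = 1:
  phi_11 = rho(1) = 0.364.
Step k = 2:
  phi_22 = [rho(2) - phi_11 rho(1)] / [1 - phi_11 rho(1)] = [-0.2058 - (0.364)(0.364)] / [1 - (0.364)(0.364)]
         = -0.338296 / 0.867504 = -0.39.
Therefore phi_{22} = -0.3900.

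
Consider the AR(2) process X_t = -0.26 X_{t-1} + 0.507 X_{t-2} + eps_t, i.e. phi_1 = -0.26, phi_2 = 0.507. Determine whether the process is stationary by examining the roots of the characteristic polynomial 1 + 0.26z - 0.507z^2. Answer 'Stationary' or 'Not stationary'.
\text{Stationary}

The AR(p) characteristic polynomial is P(z) = 1 + 0.26z - 0.507z^2.
Stationarity requires all roots to lie outside the unit circle, i.e. |z| > 1 for every root.
Set 1 + (0.26) z + (-0.507) z^2 = 0, i.e. a z^2 + b z + c = 0 with a = -0.507, b = 0.26, c = 1.
Discriminant D = b^2 - 4ac = (0.26)^2 - 4*(-0.507)*1 = 0.0676 - (-2.028) = 2.0956.
D >= 0, so the roots are real: z = (-b +/- sqrt(D)) / (2a) = (-0.26 +/- 1.447619) / (-1.014).
  z_1 = (-0.26 + 1.447619) / (-1.014) = -1.1712,   |z_1| = 1.1712.
  z_2 = (-0.26 - 1.447619) / (-1.014) = 1.684,   |z_2| = 1.684.
Moduli of all roots: 1.1712, 1.6840.
All moduli strictly greater than 1? Yes.
Verdict: Stationary.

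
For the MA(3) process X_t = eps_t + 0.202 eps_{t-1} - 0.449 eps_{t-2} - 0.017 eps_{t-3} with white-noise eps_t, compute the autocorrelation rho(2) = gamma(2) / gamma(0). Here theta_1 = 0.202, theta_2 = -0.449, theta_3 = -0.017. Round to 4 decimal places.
\rho(2) = -0.3641

For an MA(q) process with theta_0 = 1, the autocovariance is
  gamma(k) = sigma^2 * sum_{i=0..q-k} theta_i * theta_{i+k},
and rho(k) = gamma(k) / gamma(0). Sigma^2 cancels.
  numerator   = (1)*(-0.449) + (0.202)*(-0.017) = -0.452434.
  denominator = (1)^2 + (0.202)^2 + (-0.449)^2 + (-0.017)^2 = 1.242694.
  rho(2) = -0.452434 / 1.242694 = -0.3641.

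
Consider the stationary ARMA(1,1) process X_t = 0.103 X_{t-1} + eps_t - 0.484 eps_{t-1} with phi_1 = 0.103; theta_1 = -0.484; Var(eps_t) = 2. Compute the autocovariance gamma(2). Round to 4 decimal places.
\gamma(2) = -0.0754

Multiply the model equation by X_{t-k} and take expectations. With theta_0 = psi_0 = 1 and psi_j the MA(infinity) weights, this gives
  gamma(k) - sum_i phi_i gamma(k-i) = c_k,
  c_k = sigma^2 * sum_{j=k..q} theta_j psi_{j-k}   (c_k = 0 for k > q),
using gamma(-m) = gamma(m).
psi-weights needed (psi_j = theta_j + sum_i phi_i psi_{j-i}):
  psi_1 = theta_1 + phi_1 = -0.484 + (0.103) = -0.381
Right-hand sides:
  c_0 = sigma^2 (1 + theta_1 psi_1) = 2 * (1 + (-0.484)(-0.381)) = 2 * 1.184404 = 2.368808
  c_1 = sigma^2 theta_1 = 2 * (-0.484) = -0.968
  c_2 = 0
Equations for k = 0 and k = 1 (AR order 1):
  gamma(0) = phi_1 gamma(1) + c_0
  gamma(1) = phi_1 gamma(0) + c_1
Substituting the second into the first: gamma(0) (1 - phi_1^2) = c_0 + phi_1 c_1, so
  gamma(0) = (c_0 + phi_1 c_1) / (1 - phi_1^2) = (2.368808 + (0.103)(-0.968)) / (1 - (0.103)^2) = 2.269104 / 0.989391 = 2.293435.
  gamma(1) = phi_1 gamma(0) + c_1 = (0.103)(2.293435) + (-0.968) = -0.731776.
For k = 2 (> q): gamma(2) = phi_1 gamma(1) = (0.103)(-0.731776) = -0.075373.
Therefore gamma(2) = -0.0754 (to 4 decimal places).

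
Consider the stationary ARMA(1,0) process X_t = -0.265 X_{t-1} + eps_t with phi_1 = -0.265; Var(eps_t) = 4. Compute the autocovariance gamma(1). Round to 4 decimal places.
\gamma(1) = -1.1401

Multiply the model equation by X_{t-k} and take expectations. With theta_0 = psi_0 = 1 and psi_j the MA(infinity) weights, this gives
  gamma(k) - sum_i phi_i gamma(k-i) = c_k,
  c_k = sigma^2 * sum_{j=k..q} theta_j psi_{j-k}   (c_k = 0 for k > q),
using gamma(-m) = gamma(m).
Pure AR (q = 0): c_0 = sigma^2 = 4, c_k = 0 for k >= 1.
Equations for k = 0 and k = 1 (AR order 1):
  gamma(0) = phi_1 gamma(1) + c_0
  gamma(1) = phi_1 gamma(0) + c_1
Substituting the second into the first: gamma(0) (1 - phi_1^2) = c_0 + phi_1 c_1, so
  gamma(0) = c_0 / (1 - phi_1^2) = 4 / (1 - (-0.265)^2) = 4 / 0.929775 = 4.302116.
  gamma(1) = phi_1 gamma(0) = (-0.265)(4.302116) = -1.140061.
Therefore gamma(1) = -1.1401 (to 4 decimal places).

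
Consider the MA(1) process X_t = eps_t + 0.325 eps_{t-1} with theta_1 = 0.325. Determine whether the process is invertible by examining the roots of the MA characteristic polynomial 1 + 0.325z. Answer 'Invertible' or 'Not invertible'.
\text{Invertible}

The MA(q) characteristic polynomial is P(z) = 1 + 0.325z.
Invertibility requires all roots to lie outside the unit circle, i.e. |z| > 1 for every root.
This is linear in z: 1 + (0.325) z = 0  =>  z = -1/(0.325) = -3.076923,  |z| = 3.076923.
Moduli of all roots: 3.0769.
All moduli strictly greater than 1? Yes.
Verdict: Invertible.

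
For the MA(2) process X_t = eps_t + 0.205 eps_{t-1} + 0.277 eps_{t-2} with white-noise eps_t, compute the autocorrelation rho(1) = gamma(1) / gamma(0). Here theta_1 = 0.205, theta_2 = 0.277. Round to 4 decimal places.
\rho(1) = 0.2340

For an MA(q) process with theta_0 = 1, the autocovariance is
  gamma(k) = sigma^2 * sum_{i=0..q-k} theta_i * theta_{i+k},
and rho(k) = gamma(k) / gamma(0). Sigma^2 cancels.
  numerator   = (1)*(0.205) + (0.205)*(0.277) = 0.261785.
  denominator = (1)^2 + (0.205)^2 + (0.277)^2 = 1.118754.
  rho(1) = 0.261785 / 1.118754 = 0.2340.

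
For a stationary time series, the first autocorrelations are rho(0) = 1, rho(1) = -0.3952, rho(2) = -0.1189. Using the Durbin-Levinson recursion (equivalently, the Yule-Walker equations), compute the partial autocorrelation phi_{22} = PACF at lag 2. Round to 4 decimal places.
\phi_{22} = -0.3260

The PACF at lag k is phi_{kk}, the last component of the solution
to the Yule-Walker system G_k phi = r_k where
  (G_k)_{ij} = rho(|i - j|), (r_k)_i = rho(i), i,j = 1..k.
Equivalently, Durbin-Levinson gives phi_{kk} iteratively:
  phi_{11} = rho(1)
  phi_{kk} = [rho(k) - sum_{j=1..k-1} phi_{k-1,j} rho(k-j)]
            / [1 - sum_{j=1..k-1} phi_{k-1,j} rho(j)],
  phi_{k,j} = phi_{k-1,j} - phi_{kk} phi_{k-1,k-j},  j = 1..k-1.
Step k = 1:
  phi_11 = rho(1) = -0.3952.
Step k = 2:
  phi_22 = [rho(2) - phi_11 rho(1)] / [1 - phi_11 rho(1)] = [-0.1189 - (-0.3952)(-0.3952)] / [1 - (-0.3952)(-0.3952)]
         = -0.27508304 / 0.84381696 = -0.326.
Therefore phi_{22} = -0.3260.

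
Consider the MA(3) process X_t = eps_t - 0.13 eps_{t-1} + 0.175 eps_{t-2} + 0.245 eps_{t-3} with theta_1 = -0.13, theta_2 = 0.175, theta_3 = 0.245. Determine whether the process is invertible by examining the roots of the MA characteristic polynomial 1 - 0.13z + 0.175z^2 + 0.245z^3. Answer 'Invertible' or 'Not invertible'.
\text{Invertible}

The MA(q) characteristic polynomial is P(z) = 1 - 0.13z + 0.175z^2 + 0.245z^3.
Invertibility requires all roots to lie outside the unit circle, i.e. |z| > 1 for every root.
Degree 3: look for a simple real root z0 first, then factor out (1 - z/z0) and solve the remaining quadratic.
Testing z0 = -2: P(-2) = 1 + (-0.13)(-2) + (0.175)(-2)^2 + (0.245)(-2)^3
  = 1 + (0.26) + (0.7) + (-1.96) = 0.  So z_0 = -2 is a root, |z_0| = 2.
Divide out the factor (1 + 0.5 z) = (1 - z/z0) (since 1/z0 = -0.5):
  P(z) = (1 + 0.5 z)(1 + (-0.63) z + (0.49) z^2)
  [check: z-coef -0.63 - (-0.5) = -0.13; z^2-coef 0.49 - (-0.5)(-0.63) = 0.175; z^3-coef -(-0.5)(0.49) = 0.245.]
Remaining roots from the quadratic factor 1 + (-0.63) z + (0.49) z^2:
  Set 1 + (-0.63) z + (0.49) z^2 = 0, i.e. a z^2 + b z + c = 0 with a = 0.49, b = -0.63, c = 1.
  Discriminant D = b^2 - 4ac = (-0.63)^2 - 4*(0.49)*1 = 0.3969 - (1.96) = -1.5631.
  D < 0, so the roots are the complex-conjugate pair z = (-b +/- i sqrt(-D)) / (2a) = 0.6429 +/- 1.2758i.
  For a conjugate pair |z|^2 = z * conj(z) = (product of roots) = c/a = 1/(0.49) = 2.040816, so |z| = sqrt(2.040816) = 1.4286 for both roots.
Moduli of all roots: 2.0000, 1.4286, 1.4286.
All moduli strictly greater than 1? Yes.
Verdict: Invertible.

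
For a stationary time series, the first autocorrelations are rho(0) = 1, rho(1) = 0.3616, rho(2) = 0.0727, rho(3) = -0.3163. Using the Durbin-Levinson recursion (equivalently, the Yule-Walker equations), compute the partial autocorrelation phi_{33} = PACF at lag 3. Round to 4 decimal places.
\phi_{33} = -0.3700

The PACF at lag k is phi_{kk}, the last component of the solution
to the Yule-Walker system G_k phi = r_k where
  (G_k)_{ij} = rho(|i - j|), (r_k)_i = rho(i), i,j = 1..k.
Equivalently, Durbin-Levinson gives phi_{kk} iteratively:
  phi_{11} = rho(1)
  phi_{kk} = [rho(k) - sum_{j=1..k-1} phi_{k-1,j} rho(k-j)]
            / [1 - sum_{j=1..k-1} phi_{k-1,j} rho(j)],
  phi_{k,j} = phi_{k-1,j} - phi_{kk} phi_{k-1,k-j},  j = 1..k-1.
Step k = 1:
  phi_11 = rho(1) = 0.3616.
Step k = 2:
  phi_22 = [rho(2) - phi_11 rho(1)] / [1 - phi_11 rho(1)] = [0.0727 - (0.3616)(0.3616)] / [1 - (0.3616)(0.3616)]
         = -0.05805456 / 0.86924544 = -0.066787.
  Update: phi_21 = phi_11 - phi_22 phi_11 = 0.3616 - (-0.066787)(0.3616) = 0.38575.
Step k = 3:
  phi_33 = [rho(3) - phi_21 rho(2) - phi_22 rho(1)] / [1 - phi_21 rho(1) - phi_22 rho(2)]
    numerator   = -0.3163 - (0.38575)(0.0727) - (-0.066787)(0.3616) = -0.32019376
    denominator = 1 - (0.38575)(0.3616) - (-0.066787)(0.0727) = 0.86536813
  phi_33 = -0.32019376 / 0.86536813 = -0.37.
Therefore phi_{33} = -0.3700.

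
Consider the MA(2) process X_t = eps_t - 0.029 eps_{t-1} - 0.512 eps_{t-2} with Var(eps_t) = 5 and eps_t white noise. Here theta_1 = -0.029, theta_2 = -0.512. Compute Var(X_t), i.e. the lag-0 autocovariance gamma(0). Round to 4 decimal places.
\gamma(0) = 6.3149

For an MA(q) process X_t = eps_t + sum_i theta_i eps_{t-i} with
Var(eps_t) = sigma^2, the variance is
  gamma(0) = sigma^2 * (1 + sum_i theta_i^2).
  sum_i theta_i^2 = (-0.029)^2 + (-0.512)^2 = 0.000841 + 0.262144 = 0.262985.
  gamma(0) = 5 * (1 + 0.262985) = 5 * 1.262985 = 6.314925, which rounds to 6.3149.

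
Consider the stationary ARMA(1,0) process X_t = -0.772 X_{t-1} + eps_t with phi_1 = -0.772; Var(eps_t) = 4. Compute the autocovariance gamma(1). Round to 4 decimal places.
\gamma(1) = -7.6433

Multiply the model equation by X_{t-k} and take expectations. With theta_0 = psi_0 = 1 and psi_j the MA(infinity) weights, this gives
  gamma(k) - sum_i phi_i gamma(k-i) = c_k,
  c_k = sigma^2 * sum_{j=k..q} theta_j psi_{j-k}   (c_k = 0 for k > q),
using gamma(-m) = gamma(m).
Pure AR (q = 0): c_0 = sigma^2 = 4, c_k = 0 for k >= 1.
Equations for k = 0 and k = 1 (AR order 1):
  gamma(0) = phi_1 gamma(1) + c_0
  gamma(1) = phi_1 gamma(0) + c_1
Substituting the second into the first: gamma(0) (1 - phi_1^2) = c_0 + phi_1 c_1, so
  gamma(0) = c_0 / (1 - phi_1^2) = 4 / (1 - (-0.772)^2) = 4 / 0.404016 = 9.900598.
  gamma(1) = phi_1 gamma(0) = (-0.772)(9.900598) = -7.643262.
Therefore gamma(1) = -7.6433 (to 4 decimal places).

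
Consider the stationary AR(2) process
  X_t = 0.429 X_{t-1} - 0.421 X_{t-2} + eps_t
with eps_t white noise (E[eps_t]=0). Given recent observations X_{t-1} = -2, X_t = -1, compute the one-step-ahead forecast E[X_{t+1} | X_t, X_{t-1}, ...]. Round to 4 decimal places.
E[X_{t+1} \mid \mathcal F_t] = 0.4130

For an AR(p) model X_t = c + sum_i phi_i X_{t-i} + eps_t, the
one-step-ahead conditional mean is
  E[X_{t+1} | X_t, ...] = c + sum_i phi_i X_{t+1-i}.
Substitute known values:
  E[X_{t+1} | ...] = (0.429) * (-1) + (-0.421) * (-2)
                   = 0.4130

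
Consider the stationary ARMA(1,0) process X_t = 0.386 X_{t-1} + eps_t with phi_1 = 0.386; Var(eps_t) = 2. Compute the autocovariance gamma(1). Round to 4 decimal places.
\gamma(1) = 0.9072

Multiply the model equation by X_{t-k} and take expectations. With theta_0 = psi_0 = 1 and psi_j the MA(infinity) weights, this gives
  gamma(k) - sum_i phi_i gamma(k-i) = c_k,
  c_k = sigma^2 * sum_{j=k..q} theta_j psi_{j-k}   (c_k = 0 for k > q),
using gamma(-m) = gamma(m).
Pure AR (q = 0): c_0 = sigma^2 = 2, c_k = 0 for k >= 1.
Equations for k = 0 and k = 1 (AR order 1):
  gamma(0) = phi_1 gamma(1) + c_0
  gamma(1) = phi_1 gamma(0) + c_1
Substituting the second into the first: gamma(0) (1 - phi_1^2) = c_0 + phi_1 c_1, so
  gamma(0) = c_0 / (1 - phi_1^2) = 2 / (1 - (0.386)^2) = 2 / 0.851004 = 2.350165.
  gamma(1) = phi_1 gamma(0) = (0.386)(2.350165) = 0.907164.
Therefore gamma(1) = 0.9072 (to 4 decimal places).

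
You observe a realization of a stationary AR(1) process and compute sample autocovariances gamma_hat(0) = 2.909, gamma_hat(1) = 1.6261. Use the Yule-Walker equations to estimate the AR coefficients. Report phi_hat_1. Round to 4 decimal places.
\hat\phi_{1} = 0.5590

The Yule-Walker equations for an AR(p) process read, in matrix form,
  Gamma_p phi = r_p,   with   (Gamma_p)_{ij} = gamma(|i - j|),
                       (r_p)_i = gamma(i),   i,j = 1..p.
Substitute the sample gammas (Toeplitz matrix and right-hand side of size 1):
  Gamma_p = [[2.909]]
  r_p     = [1.6261]
With p = 1 this is the single equation gamma(0) phi_1 = gamma(1):
  phi_hat_1 = gamma(1) / gamma(0) = 1.6261 / 2.909 = 0.5590.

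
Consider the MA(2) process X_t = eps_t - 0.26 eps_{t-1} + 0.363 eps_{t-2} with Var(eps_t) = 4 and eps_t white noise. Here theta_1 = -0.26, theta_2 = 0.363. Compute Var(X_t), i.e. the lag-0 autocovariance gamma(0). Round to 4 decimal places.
\gamma(0) = 4.7975

For an MA(q) process X_t = eps_t + sum_i theta_i eps_{t-i} with
Var(eps_t) = sigma^2, the variance is
  gamma(0) = sigma^2 * (1 + sum_i theta_i^2).
  sum_i theta_i^2 = (-0.26)^2 + (0.363)^2 = 0.0676 + 0.131769 = 0.199369.
  gamma(0) = 4 * (1 + 0.199369) = 4 * 1.199369 = 4.797476, which rounds to 4.7975.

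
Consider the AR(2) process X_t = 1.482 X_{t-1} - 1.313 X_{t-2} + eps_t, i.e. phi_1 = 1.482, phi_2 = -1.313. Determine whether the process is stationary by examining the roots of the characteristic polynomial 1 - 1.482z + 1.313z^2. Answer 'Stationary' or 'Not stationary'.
\text{Not stationary}

The AR(p) characteristic polynomial is P(z) = 1 - 1.482z + 1.313z^2.
Stationarity requires all roots to lie outside the unit circle, i.e. |z| > 1 for every root.
Set 1 + (-1.482) z + (1.313) z^2 = 0, i.e. a z^2 + b z + c = 0 with a = 1.313, b = -1.482, c = 1.
Discriminant D = b^2 - 4ac = (-1.482)^2 - 4*(1.313)*1 = 2.196324 - (5.252) = -3.055676.
D < 0, so the roots are the complex-conjugate pair z = (-b +/- i sqrt(-D)) / (2a) = 0.5644 +/- 0.6657i.
For a conjugate pair |z|^2 = z * conj(z) = (product of roots) = c/a = 1/(1.313) = 0.761615, so |z| = sqrt(0.761615) = 0.8727 for both roots.
Moduli of all roots: 0.8727, 0.8727.
All moduli strictly greater than 1? No.
Verdict: Not stationary.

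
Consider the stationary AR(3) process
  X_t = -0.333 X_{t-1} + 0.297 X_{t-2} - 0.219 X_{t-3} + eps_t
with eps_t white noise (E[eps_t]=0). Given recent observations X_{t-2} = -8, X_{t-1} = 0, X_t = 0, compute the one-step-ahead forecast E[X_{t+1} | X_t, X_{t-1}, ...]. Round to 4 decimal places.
E[X_{t+1} \mid \mathcal F_t] = 1.7520

For an AR(p) model X_t = c + sum_i phi_i X_{t-i} + eps_t, the
one-step-ahead conditional mean is
  E[X_{t+1} | X_t, ...] = c + sum_i phi_i X_{t+1-i}.
Substitute known values:
  E[X_{t+1} | ...] = (-0.333) * (0) + (0.297) * (0) + (-0.219) * (-8)
                   = 1.7520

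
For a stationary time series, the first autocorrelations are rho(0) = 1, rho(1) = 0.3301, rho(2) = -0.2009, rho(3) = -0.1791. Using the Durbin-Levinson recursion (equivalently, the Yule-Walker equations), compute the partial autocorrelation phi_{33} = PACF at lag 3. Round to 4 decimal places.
\phi_{33} = 0.0320

The PACF at lag k is phi_{kk}, the last component of the solution
to the Yule-Walker system G_k phi = r_k where
  (G_k)_{ij} = rho(|i - j|), (r_k)_i = rho(i), i,j = 1..k.
Equivalently, Durbin-Levinson gives phi_{kk} iteratively:
  phi_{11} = rho(1)
  phi_{kk} = [rho(k) - sum_{j=1..k-1} phi_{k-1,j} rho(k-j)]
            / [1 - sum_{j=1..k-1} phi_{k-1,j} rho(j)],
  phi_{k,j} = phi_{k-1,j} - phi_{kk} phi_{k-1,k-j},  j = 1..k-1.
Step k = 1:
  phi_11 = rho(1) = 0.3301.
Step k = 2:
  phi_22 = [rho(2) - phi_11 rho(1)] / [1 - phi_11 rho(1)] = [-0.2009 - (0.3301)(0.3301)] / [1 - (0.3301)(0.3301)]
         = -0.30986601 / 0.89103399 = -0.34776.
  Update: phi_21 = phi_11 - phi_22 phi_11 = 0.3301 - (-0.34776)(0.3301) = 0.444896.
Step k = 3:
  phi_33 = [rho(3) - phi_21 rho(2) - phi_22 rho(1)] / [1 - phi_21 rho(1) - phi_22 rho(2)]
    numerator   = -0.1791 - (0.444896)(-0.2009) - (-0.34776)(0.3301) = 0.02507511
    denominator = 1 - (0.444896)(0.3301) - (-0.34776)(-0.2009) = 0.78327498
  phi_33 = 0.02507511 / 0.78327498 = 0.032.
Therefore phi_{33} = 0.0320.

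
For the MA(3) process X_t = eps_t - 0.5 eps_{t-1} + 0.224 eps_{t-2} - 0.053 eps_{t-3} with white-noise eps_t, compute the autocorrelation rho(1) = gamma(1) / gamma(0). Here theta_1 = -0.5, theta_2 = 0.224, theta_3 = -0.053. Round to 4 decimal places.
\rho(1) = -0.4788

For an MA(q) process with theta_0 = 1, the autocovariance is
  gamma(k) = sigma^2 * sum_{i=0..q-k} theta_i * theta_{i+k},
and rho(k) = gamma(k) / gamma(0). Sigma^2 cancels.
  numerator   = (1)*(-0.5) + (-0.5)*(0.224) + (0.224)*(-0.053) = -0.623872.
  denominator = (1)^2 + (-0.5)^2 + (0.224)^2 + (-0.053)^2 = 1.302985.
  rho(1) = -0.623872 / 1.302985 = -0.4788.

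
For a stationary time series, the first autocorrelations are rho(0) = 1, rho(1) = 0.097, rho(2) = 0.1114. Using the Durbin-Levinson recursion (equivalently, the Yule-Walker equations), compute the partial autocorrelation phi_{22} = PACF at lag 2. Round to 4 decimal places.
\phi_{22} = 0.1030

The PACF at lag k is phi_{kk}, the last component of the solution
to the Yule-Walker system G_k phi = r_k where
  (G_k)_{ij} = rho(|i - j|), (r_k)_i = rho(i), i,j = 1..k.
Equivalently, Durbin-Levinson gives phi_{kk} iteratively:
  phi_{11} = rho(1)
  phi_{kk} = [rho(k) - sum_{j=1..k-1} phi_{k-1,j} rho(k-j)]
            / [1 - sum_{j=1..k-1} phi_{k-1,j} rho(j)],
  phi_{k,j} = phi_{k-1,j} - phi_{kk} phi_{k-1,k-j},  j = 1..k-1.
Step k = 1:
  phi_11 = rho(1) = 0.097.
Step k = 2:
  phi_22 = [rho(2) - phi_11 rho(1)] / [1 - phi_11 rho(1)] = [0.1114 - (0.097)(0.097)] / [1 - (0.097)(0.097)]
         = 0.101991 / 0.990591 = 0.103.
Therefore phi_{22} = 0.1030.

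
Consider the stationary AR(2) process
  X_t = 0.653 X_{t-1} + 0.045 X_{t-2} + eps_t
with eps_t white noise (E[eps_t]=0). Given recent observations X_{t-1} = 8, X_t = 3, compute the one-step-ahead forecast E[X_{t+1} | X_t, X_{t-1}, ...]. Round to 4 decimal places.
E[X_{t+1} \mid \mathcal F_t] = 2.3190

For an AR(p) model X_t = c + sum_i phi_i X_{t-i} + eps_t, the
one-step-ahead conditional mean is
  E[X_{t+1} | X_t, ...] = c + sum_i phi_i X_{t+1-i}.
Substitute known values:
  E[X_{t+1} | ...] = (0.653) * (3) + (0.045) * (8)
                   = 2.3190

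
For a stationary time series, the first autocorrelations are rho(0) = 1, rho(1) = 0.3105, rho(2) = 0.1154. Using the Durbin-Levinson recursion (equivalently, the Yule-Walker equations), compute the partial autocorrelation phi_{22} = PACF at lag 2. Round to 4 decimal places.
\phi_{22} = 0.0210

The PACF at lag k is phi_{kk}, the last component of the solution
to the Yule-Walker system G_k phi = r_k where
  (G_k)_{ij} = rho(|i - j|), (r_k)_i = rho(i), i,j = 1..k.
Equivalently, Durbin-Levinson gives phi_{kk} iteratively:
  phi_{11} = rho(1)
  phi_{kk} = [rho(k) - sum_{j=1..k-1} phi_{k-1,j} rho(k-j)]
            / [1 - sum_{j=1..k-1} phi_{k-1,j} rho(j)],
  phi_{k,j} = phi_{k-1,j} - phi_{kk} phi_{k-1,k-j},  j = 1..k-1.
Step k = 1:
  phi_11 = rho(1) = 0.3105.
Step k = 2:
  phi_22 = [rho(2) - phi_11 rho(1)] / [1 - phi_11 rho(1)] = [0.1154 - (0.3105)(0.3105)] / [1 - (0.3105)(0.3105)]
         = 0.01898975 / 0.90358975 = 0.021.
Therefore phi_{22} = 0.0210.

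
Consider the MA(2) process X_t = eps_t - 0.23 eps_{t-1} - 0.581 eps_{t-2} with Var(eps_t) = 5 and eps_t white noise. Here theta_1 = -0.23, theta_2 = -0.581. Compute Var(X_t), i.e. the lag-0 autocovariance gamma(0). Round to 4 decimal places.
\gamma(0) = 6.9523

For an MA(q) process X_t = eps_t + sum_i theta_i eps_{t-i} with
Var(eps_t) = sigma^2, the variance is
  gamma(0) = sigma^2 * (1 + sum_i theta_i^2).
  sum_i theta_i^2 = (-0.23)^2 + (-0.581)^2 = 0.0529 + 0.337561 = 0.390461.
  gamma(0) = 5 * (1 + 0.390461) = 5 * 1.390461 = 6.952305, which rounds to 6.9523.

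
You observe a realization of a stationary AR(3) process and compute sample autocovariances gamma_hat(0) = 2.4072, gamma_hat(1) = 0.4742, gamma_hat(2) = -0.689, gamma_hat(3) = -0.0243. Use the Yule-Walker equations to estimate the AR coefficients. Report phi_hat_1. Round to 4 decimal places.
\hat\phi_{1} = 0.3160

The Yule-Walker equations for an AR(p) process read, in matrix form,
  Gamma_p phi = r_p,   with   (Gamma_p)_{ij} = gamma(|i - j|),
                       (r_p)_i = gamma(i),   i,j = 1..p.
Substitute the sample gammas (Toeplitz matrix and right-hand side of size 3):
  Gamma_p = [[2.4072, 0.4742, -0.689], [0.4742, 2.4072, 0.4742], [-0.689, 0.4742, 2.4072]]
  r_p     = [0.4742, -0.689, -0.0243]
Written out (R1..R3):
  (R1) 2.4072 phi_1 + 0.4742 phi_2 - 0.689 phi_3 = 0.4742
  (R2) 0.4742 phi_1 + 2.4072 phi_2 + 0.4742 phi_3 = -0.689
  (R3) -0.689 phi_1 + 0.4742 phi_2 + 2.4072 phi_3 = -0.0243
Gaussian elimination:
  R2 <- R2 - (0.4742/2.4072) R1 = R2 - (0.196992) R1:  2.313786 phi_2 + 0.609928 phi_3 = -0.782414
  R3 <- R3 - (-0.689/2.4072) R1 = R3 - (-0.286225) R1:  0.609928 phi_2 + 2.209991 phi_3 = 0.111428
  R3 <- R3 - (0.609928/2.313786) R2 = R3 - (0.263606) R2:  2.049211 phi_3 = 0.317677
Back-substitution:
  phi_hat_3 = 0.317677 / 2.049211 = 0.155024
  phi_hat_2 = (-0.782414 - (0.609928)(0.155024)) / 2.313786 = -0.379018
  phi_hat_1 = (0.4742 - (0.4742)(-0.379018) - (-0.689)(0.155024)) / 2.4072 = 0.316028
So phi_hat = [0.3160, -0.3790, 0.1550].
Therefore phi_hat_1 = 0.3160.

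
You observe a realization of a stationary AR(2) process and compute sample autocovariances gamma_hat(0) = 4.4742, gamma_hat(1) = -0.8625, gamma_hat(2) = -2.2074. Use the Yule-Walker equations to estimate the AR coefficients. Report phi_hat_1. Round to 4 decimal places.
\hat\phi_{1} = -0.2990

The Yule-Walker equations for an AR(p) process read, in matrix form,
  Gamma_p phi = r_p,   with   (Gamma_p)_{ij} = gamma(|i - j|),
                       (r_p)_i = gamma(i),   i,j = 1..p.
Substitute the sample gammas (Toeplitz matrix and right-hand side of size 2):
  Gamma_p = [[4.4742, -0.8625], [-0.8625, 4.4742]]
  r_p     = [-0.8625, -2.2074]
Written out:
  4.4742 phi_1 - 0.8625 phi_2 = -0.8625
  -0.8625 phi_1 + 4.4742 phi_2 = -2.2074
Solve by Cramer's rule:
  det = gamma(0)^2 - gamma(1)^2 = (4.4742)^2 - (-0.8625)^2 = 20.01846564 - 0.74390625 = 19.27455939
  phi_hat_1 = [gamma(1) gamma(0) - gamma(1) gamma(2)] / det = [(-0.8625)(4.4742) - (-0.8625)(-2.2074)] / 19.27455939 = -5.76288 / 19.27455939 = -0.299
  phi_hat_2 = [gamma(0) gamma(2) - gamma(1)^2] / det = [(4.4742)(-2.2074) - (-0.8625)^2] / 19.27455939 = -10.62025533 / 19.27455939 = -0.551
So phi_hat = [-0.2990, -0.5510].
Therefore phi_hat_1 = -0.2990.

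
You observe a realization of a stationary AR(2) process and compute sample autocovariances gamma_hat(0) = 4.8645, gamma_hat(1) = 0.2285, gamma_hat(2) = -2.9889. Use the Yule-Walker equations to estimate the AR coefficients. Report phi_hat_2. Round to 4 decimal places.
\hat\phi_{2} = -0.6180

The Yule-Walker equations for an AR(p) process read, in matrix form,
  Gamma_p phi = r_p,   with   (Gamma_p)_{ij} = gamma(|i - j|),
                       (r_p)_i = gamma(i),   i,j = 1..p.
Substitute the sample gammas (Toeplitz matrix and right-hand side of size 2):
  Gamma_p = [[4.8645, 0.2285], [0.2285, 4.8645]]
  r_p     = [0.2285, -2.9889]
Written out:
  4.8645 phi_1 + 0.2285 phi_2 = 0.2285
  0.2285 phi_1 + 4.8645 phi_2 = -2.9889
Solve by Cramer's rule:
  det = gamma(0)^2 - gamma(1)^2 = (4.8645)^2 - (0.2285)^2 = 23.66336025 - 0.05221225 = 23.611148
  phi_hat_1 = [gamma(1) gamma(0) - gamma(1) gamma(2)] / det = [(0.2285)(4.8645) - (0.2285)(-2.9889)] / 23.611148 = 1.7945019 / 23.611148 = 0.076
  phi_hat_2 = [gamma(0) gamma(2) - gamma(1)^2] / det = [(4.8645)(-2.9889) - (0.2285)^2] / 23.611148 = -14.5917163 / 23.611148 = -0.618
So phi_hat = [0.0760, -0.6180].
Therefore phi_hat_2 = -0.6180.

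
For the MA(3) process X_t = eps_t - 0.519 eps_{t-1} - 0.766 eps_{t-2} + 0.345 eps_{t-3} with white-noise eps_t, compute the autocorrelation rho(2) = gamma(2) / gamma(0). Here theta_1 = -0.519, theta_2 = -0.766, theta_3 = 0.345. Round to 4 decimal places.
\rho(2) = -0.4785

For an MA(q) process with theta_0 = 1, the autocovariance is
  gamma(k) = sigma^2 * sum_{i=0..q-k} theta_i * theta_{i+k},
and rho(k) = gamma(k) / gamma(0). Sigma^2 cancels.
  numerator   = (1)*(-0.766) + (-0.519)*(0.345) = -0.945055.
  denominator = (1)^2 + (-0.519)^2 + (-0.766)^2 + (0.345)^2 = 1.975142.
  rho(2) = -0.945055 / 1.975142 = -0.4785.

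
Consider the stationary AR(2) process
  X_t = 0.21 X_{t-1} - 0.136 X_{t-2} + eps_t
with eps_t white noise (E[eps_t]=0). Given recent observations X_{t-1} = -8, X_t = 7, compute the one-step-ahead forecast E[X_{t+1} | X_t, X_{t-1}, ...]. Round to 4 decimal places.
E[X_{t+1} \mid \mathcal F_t] = 2.5580

For an AR(p) model X_t = c + sum_i phi_i X_{t-i} + eps_t, the
one-step-ahead conditional mean is
  E[X_{t+1} | X_t, ...] = c + sum_i phi_i X_{t+1-i}.
Substitute known values:
  E[X_{t+1} | ...] = (0.21) * (7) + (-0.136) * (-8)
                   = 2.5580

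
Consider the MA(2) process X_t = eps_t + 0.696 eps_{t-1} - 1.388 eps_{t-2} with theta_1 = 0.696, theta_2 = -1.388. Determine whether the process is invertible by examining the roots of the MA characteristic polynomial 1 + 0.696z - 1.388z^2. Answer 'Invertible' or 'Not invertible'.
\text{Not invertible}

The MA(q) characteristic polynomial is P(z) = 1 + 0.696z - 1.388z^2.
Invertibility requires all roots to lie outside the unit circle, i.e. |z| > 1 for every root.
Set 1 + (0.696) z + (-1.388) z^2 = 0, i.e. a z^2 + b z + c = 0 with a = -1.388, b = 0.696, c = 1.
Discriminant D = b^2 - 4ac = (0.696)^2 - 4*(-1.388)*1 = 0.484416 - (-5.552) = 6.036416.
D >= 0, so the roots are real: z = (-b +/- sqrt(D)) / (2a) = (-0.696 +/- 2.456912) / (-2.776).
  z_1 = (-0.696 + 2.456912) / (-2.776) = -0.6343,   |z_1| = 0.6343.
  z_2 = (-0.696 - 2.456912) / (-2.776) = 1.1358,   |z_2| = 1.1358.
Moduli of all roots: 0.6343, 1.1358.
All moduli strictly greater than 1? No.
Verdict: Not invertible.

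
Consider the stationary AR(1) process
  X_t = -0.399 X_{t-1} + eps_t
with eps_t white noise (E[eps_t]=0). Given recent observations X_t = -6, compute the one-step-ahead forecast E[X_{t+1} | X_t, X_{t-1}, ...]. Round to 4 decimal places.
E[X_{t+1} \mid \mathcal F_t] = 2.3940

For an AR(p) model X_t = c + sum_i phi_i X_{t-i} + eps_t, the
one-step-ahead conditional mean is
  E[X_{t+1} | X_t, ...] = c + sum_i phi_i X_{t+1-i}.
Substitute known values:
  E[X_{t+1} | ...] = (-0.399) * (-6)
                   = 2.3940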